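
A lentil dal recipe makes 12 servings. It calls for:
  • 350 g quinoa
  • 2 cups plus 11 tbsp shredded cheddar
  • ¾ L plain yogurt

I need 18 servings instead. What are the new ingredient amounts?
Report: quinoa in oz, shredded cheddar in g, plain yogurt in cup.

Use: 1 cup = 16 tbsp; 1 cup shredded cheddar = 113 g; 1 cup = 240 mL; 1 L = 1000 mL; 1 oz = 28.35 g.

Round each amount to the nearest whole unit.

quinoa: 19 oz; shredded cheddar: 456 g; plain yogurt: 5 cup

Scaling factor: 18/12 = 3/2 = 1.5.
quinoa: 350 g × 3/2 ÷ 28.35 g/oz ≈ 19 oz
shredded cheddar: (2 cup + 11 tbsp = 2.6875 cup) × 3/2 × 113 g/cup ≈ 456 g
plain yogurt: 0.75 L × 3/2 × 1000 mL/L ÷ 240 mL/cup ≈ 5 cup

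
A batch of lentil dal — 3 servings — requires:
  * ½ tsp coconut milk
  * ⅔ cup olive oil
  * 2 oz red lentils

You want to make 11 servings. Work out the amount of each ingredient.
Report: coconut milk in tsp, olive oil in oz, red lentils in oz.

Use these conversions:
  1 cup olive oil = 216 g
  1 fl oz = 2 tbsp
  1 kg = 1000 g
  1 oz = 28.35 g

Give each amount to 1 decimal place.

Scaling factor: 11/3.
coconut milk: 0.5 tsp × 11/3 ≈ 1.8 tsp
olive oil: 2/3 cup × 11/3 × 216 g/cup ÷ 28.35 g/oz ≈ 18.6 oz
red lentils: 2 oz × 11/3 ≈ 7.3 oz

coconut milk: 1.8 tsp; olive oil: 18.6 oz; red lentils: 7.3 oz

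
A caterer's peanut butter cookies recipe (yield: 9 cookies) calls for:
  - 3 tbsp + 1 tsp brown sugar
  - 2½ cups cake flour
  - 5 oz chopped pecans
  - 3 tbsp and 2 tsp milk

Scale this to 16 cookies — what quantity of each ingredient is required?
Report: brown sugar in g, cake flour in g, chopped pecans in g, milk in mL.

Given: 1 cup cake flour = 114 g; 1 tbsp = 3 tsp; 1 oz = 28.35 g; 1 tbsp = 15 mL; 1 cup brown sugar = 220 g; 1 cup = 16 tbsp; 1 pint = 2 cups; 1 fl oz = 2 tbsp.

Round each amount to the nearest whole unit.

brown sugar: 81 g; cake flour: 507 g; chopped pecans: 252 g; milk: 98 mL

Scaling factor: 16/9.
brown sugar: (3 tbsp + 1 tsp = 10/3 tbsp) × 16/9 ÷ 16 tbsp/cup × 220 g/cup ≈ 81 g
cake flour: 2.5 cup × 16/9 × 114 g/cup ≈ 507 g
chopped pecans: 5 oz × 16/9 × 28.35 g/oz = 252 g
milk: (3 tbsp + 2 tsp = 11/3 tbsp) × 16/9 × 15 mL/tbsp ≈ 98 mL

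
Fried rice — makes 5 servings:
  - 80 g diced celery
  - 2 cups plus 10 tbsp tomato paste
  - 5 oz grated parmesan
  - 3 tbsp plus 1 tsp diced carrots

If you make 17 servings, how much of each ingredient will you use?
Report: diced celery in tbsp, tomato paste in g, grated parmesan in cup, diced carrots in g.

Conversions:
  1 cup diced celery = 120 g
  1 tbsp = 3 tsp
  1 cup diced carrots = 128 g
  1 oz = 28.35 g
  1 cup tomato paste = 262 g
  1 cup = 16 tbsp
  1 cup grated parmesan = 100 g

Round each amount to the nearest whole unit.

diced celery: 36 tbsp; tomato paste: 2338 g; grated parmesan: 5 cup; diced carrots: 91 g

Scaling factor: 17/5 = 3.4.
diced celery: 80 g × 17/5 ÷ 120 g/cup × 16 tbsp/cup ≈ 36 tbsp
tomato paste: (2 cup + 10 tbsp = 2.625 cup) × 17/5 × 262 g/cup ≈ 2338 g
grated parmesan: 5 oz × 17/5 × 28.35 g/oz ÷ 100 g/cup ≈ 5 cup
diced carrots: (3 tbsp + 1 tsp = 10/3 tbsp) × 17/5 ÷ 16 tbsp/cup × 128 g/cup ≈ 91 g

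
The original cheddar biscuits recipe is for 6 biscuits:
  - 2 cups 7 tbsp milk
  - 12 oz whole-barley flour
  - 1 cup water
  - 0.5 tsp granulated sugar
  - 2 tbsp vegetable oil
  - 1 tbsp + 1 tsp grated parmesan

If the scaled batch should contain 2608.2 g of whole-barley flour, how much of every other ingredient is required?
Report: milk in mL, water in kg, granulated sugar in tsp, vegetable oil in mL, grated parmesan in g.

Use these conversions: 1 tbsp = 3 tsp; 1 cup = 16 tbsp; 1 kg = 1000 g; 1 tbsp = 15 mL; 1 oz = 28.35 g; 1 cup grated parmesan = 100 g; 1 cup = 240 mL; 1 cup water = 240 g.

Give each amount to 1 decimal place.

milk: 4485.0 mL; water: 1.8 kg; granulated sugar: 3.8 tsp; vegetable oil: 230.0 mL; grated parmesan: 63.9 g

The original recipe has 340.2 g of whole-barley flour, so the scaling factor is 2608.2 ÷ 340.2 = 23/3.
milk: (2 cup + 7 tbsp = 2.4375 cup) × 23/3 × 240 mL/cup = 4485.0 mL
water: 1 cup × 23/3 × 240 g/cup ÷ 1000 g/kg ≈ 1.8 kg
granulated sugar: 0.5 tsp × 23/3 ≈ 3.8 tsp
vegetable oil: 2 tbsp × 23/3 × 15 mL/tbsp = 230.0 mL
grated parmesan: (1 tbsp + 1 tsp = 4/3 tbsp) × 23/3 ÷ 16 tbsp/cup × 100 g/cup ≈ 63.9 g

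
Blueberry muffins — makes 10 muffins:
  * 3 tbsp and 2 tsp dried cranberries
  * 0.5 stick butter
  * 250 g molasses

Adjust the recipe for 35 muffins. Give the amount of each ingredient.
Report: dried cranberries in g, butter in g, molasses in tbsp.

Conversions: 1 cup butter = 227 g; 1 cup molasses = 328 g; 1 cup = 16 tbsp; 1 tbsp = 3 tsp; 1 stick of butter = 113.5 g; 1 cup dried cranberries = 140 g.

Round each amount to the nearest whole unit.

dried cranberries: 112 g; butter: 199 g; molasses: 43 tbsp

Scaling factor: 35/10 = 7/2 = 3.5.
dried cranberries: (3 tbsp + 2 tsp = 11/3 tbsp) × 7/2 ÷ 16 tbsp/cup × 140 g/cup ≈ 112 g
butter: 0.5 stick × 7/2 × 113.5 g/stick ≈ 199 g
molasses: 250 g × 7/2 ÷ 328 g/cup × 16 tbsp/cup ≈ 43 tbsp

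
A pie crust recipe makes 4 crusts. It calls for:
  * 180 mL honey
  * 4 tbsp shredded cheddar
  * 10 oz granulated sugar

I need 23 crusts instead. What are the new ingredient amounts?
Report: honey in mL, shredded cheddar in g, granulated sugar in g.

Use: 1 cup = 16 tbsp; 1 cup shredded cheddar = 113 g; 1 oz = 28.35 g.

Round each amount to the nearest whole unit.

honey: 1035 mL; shredded cheddar: 162 g; granulated sugar: 1630 g

Scaling factor: 23/4 = 5.75.
honey: 180 mL × 23/4 = 1035 mL
shredded cheddar: 4 tbsp × 23/4 ÷ 16 tbsp/cup × 113 g/cup ≈ 162 g
granulated sugar: 10 oz × 23/4 × 28.35 g/oz ≈ 1630 g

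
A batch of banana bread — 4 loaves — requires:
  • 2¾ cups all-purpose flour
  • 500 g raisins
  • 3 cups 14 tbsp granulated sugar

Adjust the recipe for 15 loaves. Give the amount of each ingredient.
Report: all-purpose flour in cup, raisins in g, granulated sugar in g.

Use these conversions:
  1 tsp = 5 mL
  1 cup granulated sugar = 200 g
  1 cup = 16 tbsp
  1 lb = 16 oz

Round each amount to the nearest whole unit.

Scaling factor: 15/4 = 3.75.
all-purpose flour: 2.75 cup × 15/4 ≈ 10 cup
raisins: 500 g × 15/4 = 1875 g
granulated sugar: (3 cup + 14 tbsp = 3.875 cup) × 15/4 × 200 g/cup ≈ 2906 g

all-purpose flour: 10 cup; raisins: 1875 g; granulated sugar: 2906 g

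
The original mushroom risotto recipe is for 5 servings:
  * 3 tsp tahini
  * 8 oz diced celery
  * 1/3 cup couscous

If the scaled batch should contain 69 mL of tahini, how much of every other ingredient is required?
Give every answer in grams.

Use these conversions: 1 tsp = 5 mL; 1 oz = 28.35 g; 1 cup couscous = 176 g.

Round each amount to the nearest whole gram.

The original recipe has 15 mL of tahini, so the scaling factor is 69 ÷ 15 = 23/5 = 4.6.
diced celery: 8 oz × 23/5 × 28.35 g/oz ≈ 1043 g
couscous: 1/3 cup × 23/5 × 176 g/cup ≈ 270 g

diced celery: 1043 g; couscous: 270 g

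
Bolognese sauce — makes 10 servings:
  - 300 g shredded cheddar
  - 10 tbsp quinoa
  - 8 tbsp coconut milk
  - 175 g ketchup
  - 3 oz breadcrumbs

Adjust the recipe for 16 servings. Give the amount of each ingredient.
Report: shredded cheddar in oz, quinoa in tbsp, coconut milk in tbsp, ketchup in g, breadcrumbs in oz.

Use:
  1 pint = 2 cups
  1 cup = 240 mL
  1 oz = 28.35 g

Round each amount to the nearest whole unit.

Scaling factor: 16/10 = 8/5 = 1.6.
shredded cheddar: 300 g × 8/5 ÷ 28.35 g/oz ≈ 17 oz
quinoa: 10 tbsp × 8/5 = 16 tbsp
coconut milk: 8 tbsp × 8/5 ≈ 13 tbsp
ketchup: 175 g × 8/5 = 280 g
breadcrumbs: 3 oz × 8/5 ≈ 5 oz

shredded cheddar: 17 oz; quinoa: 16 tbsp; coconut milk: 13 tbsp; ketchup: 280 g; breadcrumbs: 5 oz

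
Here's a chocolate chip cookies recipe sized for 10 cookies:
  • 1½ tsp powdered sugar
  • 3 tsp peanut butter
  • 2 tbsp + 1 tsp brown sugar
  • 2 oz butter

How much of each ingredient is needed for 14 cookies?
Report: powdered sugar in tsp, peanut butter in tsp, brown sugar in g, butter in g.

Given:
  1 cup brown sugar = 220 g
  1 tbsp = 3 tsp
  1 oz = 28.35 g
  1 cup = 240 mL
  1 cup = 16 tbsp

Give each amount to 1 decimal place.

Scaling factor: 14/10 = 7/5 = 1.4.
powdered sugar: 1.5 tsp × 7/5 = 2.1 tsp
peanut butter: 3 tsp × 7/5 = 4.2 tsp
brown sugar: (2 tbsp + 1 tsp = 7/3 tbsp) × 7/5 ÷ 16 tbsp/cup × 220 g/cup ≈ 44.9 g
butter: 2 oz × 7/5 × 28.35 g/oz ≈ 79.4 g

powdered sugar: 2.1 tsp; peanut butter: 4.2 tsp; brown sugar: 44.9 g; butter: 79.4 g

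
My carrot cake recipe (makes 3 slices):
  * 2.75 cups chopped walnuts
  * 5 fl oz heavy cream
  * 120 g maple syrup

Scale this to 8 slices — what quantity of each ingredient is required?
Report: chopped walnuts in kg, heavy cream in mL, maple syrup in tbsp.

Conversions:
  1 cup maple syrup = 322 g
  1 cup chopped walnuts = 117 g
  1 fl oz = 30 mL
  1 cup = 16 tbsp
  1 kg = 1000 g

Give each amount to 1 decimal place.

Scaling factor: 8/3.
chopped walnuts: 2.75 cup × 8/3 × 117 g/cup ÷ 1000 g/kg ≈ 0.9 kg
heavy cream: 5 fl oz × 8/3 × 30 mL/fl oz = 400.0 mL
maple syrup: 120 g × 8/3 ÷ 322 g/cup × 16 tbsp/cup ≈ 15.9 tbsp

chopped walnuts: 0.9 kg; heavy cream: 400.0 mL; maple syrup: 15.9 tbsp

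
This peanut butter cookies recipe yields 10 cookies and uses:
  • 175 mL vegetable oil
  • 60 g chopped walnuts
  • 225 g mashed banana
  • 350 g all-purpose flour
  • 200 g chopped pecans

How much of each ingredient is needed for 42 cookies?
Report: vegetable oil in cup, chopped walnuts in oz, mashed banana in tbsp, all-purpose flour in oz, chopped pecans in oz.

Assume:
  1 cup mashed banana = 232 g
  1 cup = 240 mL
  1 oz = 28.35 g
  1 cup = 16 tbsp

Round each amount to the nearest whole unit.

Scaling factor: 42/10 = 21/5 = 4.2.
vegetable oil: 175 mL × 21/5 ÷ 240 mL/cup ≈ 3 cup
chopped walnuts: 60 g × 21/5 ÷ 28.35 g/oz ≈ 9 oz
mashed banana: 225 g × 21/5 ÷ 232 g/cup × 16 tbsp/cup ≈ 65 tbsp
all-purpose flour: 350 g × 21/5 ÷ 28.35 g/oz ≈ 52 oz
chopped pecans: 200 g × 21/5 ÷ 28.35 g/oz ≈ 30 oz

vegetable oil: 3 cup; chopped walnuts: 9 oz; mashed banana: 65 tbsp; all-purpose flour: 52 oz; chopped pecans: 30 oz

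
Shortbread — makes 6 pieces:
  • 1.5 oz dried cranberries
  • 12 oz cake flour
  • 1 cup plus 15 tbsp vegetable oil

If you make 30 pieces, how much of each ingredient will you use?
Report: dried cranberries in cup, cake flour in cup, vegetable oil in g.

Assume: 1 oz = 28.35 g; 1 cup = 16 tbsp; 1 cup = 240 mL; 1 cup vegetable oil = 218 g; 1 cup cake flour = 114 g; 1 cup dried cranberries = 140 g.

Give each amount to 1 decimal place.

dried cranberries: 1.5 cup; cake flour: 14.9 cup; vegetable oil: 2111.9 g

Scaling factor: 30/6 = 5.
dried cranberries: 1.5 oz × 5 × 28.35 g/oz ÷ 140 g/cup ≈ 1.5 cup
cake flour: 12 oz × 5 × 28.35 g/oz ÷ 114 g/cup ≈ 14.9 cup
vegetable oil: (1 cup + 15 tbsp = 1.9375 cup) × 5 × 218 g/cup ≈ 2111.9 g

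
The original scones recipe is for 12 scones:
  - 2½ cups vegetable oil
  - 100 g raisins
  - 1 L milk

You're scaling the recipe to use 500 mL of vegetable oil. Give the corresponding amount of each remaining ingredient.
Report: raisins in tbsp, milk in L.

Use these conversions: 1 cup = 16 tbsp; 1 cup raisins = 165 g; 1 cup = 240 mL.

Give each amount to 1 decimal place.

raisins: 8.1 tbsp; milk: 0.8 L

The original recipe has 600 mL of vegetable oil, so the scaling factor is 500 ÷ 600 = 5/6.
raisins: 100 g × 5/6 ÷ 165 g/cup × 16 tbsp/cup ≈ 8.1 tbsp
milk: 1 L × 5/6 ≈ 0.8 L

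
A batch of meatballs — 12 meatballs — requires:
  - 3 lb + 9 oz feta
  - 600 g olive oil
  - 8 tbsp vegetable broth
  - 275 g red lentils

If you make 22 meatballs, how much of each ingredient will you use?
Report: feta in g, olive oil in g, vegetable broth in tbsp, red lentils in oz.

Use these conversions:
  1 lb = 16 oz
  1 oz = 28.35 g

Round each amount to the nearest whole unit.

feta: 2963 g; olive oil: 1100 g; vegetable broth: 15 tbsp; red lentils: 18 oz

Scaling factor: 22/12 = 11/6.
feta: (3 lb + 9 oz = 3.5625 lb) × 11/6 × 16 oz/lb × 28.35 g/oz ≈ 2963 g
olive oil: 600 g × 11/6 = 1100 g
vegetable broth: 8 tbsp × 11/6 ≈ 15 tbsp
red lentils: 275 g × 11/6 ÷ 28.35 g/oz ≈ 18 oz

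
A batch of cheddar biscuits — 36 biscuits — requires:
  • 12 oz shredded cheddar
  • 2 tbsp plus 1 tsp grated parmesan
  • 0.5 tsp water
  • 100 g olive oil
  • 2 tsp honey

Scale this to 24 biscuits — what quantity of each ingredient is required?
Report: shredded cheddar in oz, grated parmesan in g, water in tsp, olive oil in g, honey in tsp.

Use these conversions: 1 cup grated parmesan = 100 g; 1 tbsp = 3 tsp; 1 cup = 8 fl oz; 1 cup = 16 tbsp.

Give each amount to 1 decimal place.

shredded cheddar: 8.0 oz; grated parmesan: 9.7 g; water: 0.3 tsp; olive oil: 66.7 g; honey: 1.3 tsp

Scaling factor: 24/36 = 2/3.
shredded cheddar: 12 oz × 2/3 = 8.0 oz
grated parmesan: (2 tbsp + 1 tsp = 7/3 tbsp) × 2/3 ÷ 16 tbsp/cup × 100 g/cup ≈ 9.7 g
water: 0.5 tsp × 2/3 ≈ 0.3 tsp
olive oil: 100 g × 2/3 ≈ 66.7 g
honey: 2 tsp × 2/3 ≈ 1.3 tsp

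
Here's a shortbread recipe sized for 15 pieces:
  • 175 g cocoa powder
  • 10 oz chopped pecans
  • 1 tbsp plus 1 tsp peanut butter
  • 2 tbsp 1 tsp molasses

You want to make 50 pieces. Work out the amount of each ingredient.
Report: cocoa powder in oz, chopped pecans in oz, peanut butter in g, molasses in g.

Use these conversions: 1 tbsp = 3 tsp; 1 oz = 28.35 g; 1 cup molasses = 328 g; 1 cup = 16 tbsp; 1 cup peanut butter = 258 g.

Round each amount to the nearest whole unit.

cocoa powder: 21 oz; chopped pecans: 33 oz; peanut butter: 72 g; molasses: 159 g

Scaling factor: 50/15 = 10/3.
cocoa powder: 175 g × 10/3 ÷ 28.35 g/oz ≈ 21 oz
chopped pecans: 10 oz × 10/3 ≈ 33 oz
peanut butter: (1 tbsp + 1 tsp = 4/3 tbsp) × 10/3 ÷ 16 tbsp/cup × 258 g/cup ≈ 72 g
molasses: (2 tbsp + 1 tsp = 7/3 tbsp) × 10/3 ÷ 16 tbsp/cup × 328 g/cup ≈ 159 g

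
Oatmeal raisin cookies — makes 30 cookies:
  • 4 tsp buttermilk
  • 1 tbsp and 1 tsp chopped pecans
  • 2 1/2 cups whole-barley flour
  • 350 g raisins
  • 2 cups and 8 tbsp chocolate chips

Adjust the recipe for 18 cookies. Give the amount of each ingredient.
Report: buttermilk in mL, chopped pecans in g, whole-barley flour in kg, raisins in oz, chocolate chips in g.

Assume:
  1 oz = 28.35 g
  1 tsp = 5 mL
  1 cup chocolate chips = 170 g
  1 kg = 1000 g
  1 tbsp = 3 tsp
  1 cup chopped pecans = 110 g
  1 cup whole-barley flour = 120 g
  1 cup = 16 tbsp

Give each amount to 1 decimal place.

buttermilk: 12.0 mL; chopped pecans: 5.5 g; whole-barley flour: 0.2 kg; raisins: 7.4 oz; chocolate chips: 255.0 g

Scaling factor: 18/30 = 3/5 = 0.6.
buttermilk: 4 tsp × 3/5 × 5 mL/tsp = 12.0 mL
chopped pecans: (1 tbsp + 1 tsp = 4/3 tbsp) × 3/5 ÷ 16 tbsp/cup × 110 g/cup = 5.5 g
whole-barley flour: 2.5 cup × 3/5 × 120 g/cup ÷ 1000 g/kg ≈ 0.2 kg
raisins: 350 g × 3/5 ÷ 28.35 g/oz ≈ 7.4 oz
chocolate chips: (2 cup + 8 tbsp = 2.5 cup) × 3/5 × 170 g/cup = 255.0 g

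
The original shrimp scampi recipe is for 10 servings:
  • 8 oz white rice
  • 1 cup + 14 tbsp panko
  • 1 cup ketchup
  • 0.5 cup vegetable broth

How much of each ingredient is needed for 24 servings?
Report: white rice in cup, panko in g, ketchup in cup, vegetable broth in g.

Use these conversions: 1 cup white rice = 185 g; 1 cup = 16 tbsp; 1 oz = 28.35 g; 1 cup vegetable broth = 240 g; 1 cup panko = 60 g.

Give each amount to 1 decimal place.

Scaling factor: 24/10 = 12/5 = 2.4.
white rice: 8 oz × 12/5 × 28.35 g/oz ÷ 185 g/cup ≈ 2.9 cup
panko: (1 cup + 14 tbsp = 1.875 cup) × 12/5 × 60 g/cup = 270.0 g
ketchup: 1 cup × 12/5 = 2.4 cup
vegetable broth: 0.5 cup × 12/5 × 240 g/cup = 288.0 g

white rice: 2.9 cup; panko: 270.0 g; ketchup: 2.4 cup; vegetable broth: 288.0 g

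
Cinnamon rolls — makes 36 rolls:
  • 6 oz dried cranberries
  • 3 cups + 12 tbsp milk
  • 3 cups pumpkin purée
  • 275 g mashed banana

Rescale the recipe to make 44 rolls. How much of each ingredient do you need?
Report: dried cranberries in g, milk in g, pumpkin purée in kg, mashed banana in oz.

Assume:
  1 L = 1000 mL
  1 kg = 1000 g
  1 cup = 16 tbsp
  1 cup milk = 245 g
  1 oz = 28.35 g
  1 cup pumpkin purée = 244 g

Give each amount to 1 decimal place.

Scaling factor: 44/36 = 11/9.
dried cranberries: 6 oz × 11/9 × 28.35 g/oz = 207.9 g
milk: (3 cup + 12 tbsp = 3.75 cup) × 11/9 × 245 g/cup ≈ 1122.9 g
pumpkin purée: 3 cup × 11/9 × 244 g/cup ÷ 1000 g/kg ≈ 0.9 kg
mashed banana: 275 g × 11/9 ÷ 28.35 g/oz ≈ 11.9 oz

dried cranberries: 207.9 g; milk: 1122.9 g; pumpkin purée: 0.9 kg; mashed banana: 11.9 oz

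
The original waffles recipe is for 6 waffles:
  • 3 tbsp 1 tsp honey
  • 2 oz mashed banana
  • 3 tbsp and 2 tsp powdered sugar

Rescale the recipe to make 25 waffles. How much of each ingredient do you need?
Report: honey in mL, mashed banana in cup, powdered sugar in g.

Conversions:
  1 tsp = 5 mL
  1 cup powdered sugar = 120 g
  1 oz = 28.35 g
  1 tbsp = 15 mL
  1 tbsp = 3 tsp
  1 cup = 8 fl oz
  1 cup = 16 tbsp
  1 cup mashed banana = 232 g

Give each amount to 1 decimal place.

honey: 208.3 mL; mashed banana: 1.0 cup; powdered sugar: 114.6 g

Scaling factor: 25/6.
honey: (3 tbsp + 1 tsp = 10/3 tbsp) × 25/6 × 15 mL/tbsp ≈ 208.3 mL
mashed banana: 2 oz × 25/6 × 28.35 g/oz ÷ 232 g/cup ≈ 1.0 cup
powdered sugar: (3 tbsp + 2 tsp = 11/3 tbsp) × 25/6 ÷ 16 tbsp/cup × 120 g/cup ≈ 114.6 g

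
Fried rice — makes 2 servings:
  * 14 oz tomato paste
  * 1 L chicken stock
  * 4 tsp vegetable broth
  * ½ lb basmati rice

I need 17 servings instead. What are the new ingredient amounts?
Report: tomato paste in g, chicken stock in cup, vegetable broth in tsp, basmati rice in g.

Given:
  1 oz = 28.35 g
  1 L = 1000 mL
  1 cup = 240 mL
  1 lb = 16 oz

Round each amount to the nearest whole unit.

tomato paste: 3374 g; chicken stock: 35 cup; vegetable broth: 34 tsp; basmati rice: 1928 g

Scaling factor: 17/2 = 8.5.
tomato paste: 14 oz × 17/2 × 28.35 g/oz ≈ 3374 g
chicken stock: 1 L × 17/2 × 1000 mL/L ÷ 240 mL/cup ≈ 35 cup
vegetable broth: 4 tsp × 17/2 = 34 tsp
basmati rice: 0.5 lb × 17/2 × 16 oz/lb × 28.35 g/oz ≈ 1928 g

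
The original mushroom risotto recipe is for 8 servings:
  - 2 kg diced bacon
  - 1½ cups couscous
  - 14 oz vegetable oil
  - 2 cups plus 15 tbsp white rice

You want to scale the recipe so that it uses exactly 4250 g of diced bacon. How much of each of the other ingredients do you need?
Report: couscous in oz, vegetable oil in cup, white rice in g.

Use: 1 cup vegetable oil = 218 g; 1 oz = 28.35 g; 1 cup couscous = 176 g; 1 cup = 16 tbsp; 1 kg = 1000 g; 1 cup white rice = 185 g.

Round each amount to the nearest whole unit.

The original recipe has 2000 g of diced bacon, so the scaling factor is 4250 ÷ 2000 = 17/8 = 2.125.
couscous: 1.5 cup × 17/8 × 176 g/cup ÷ 28.35 g/oz ≈ 20 oz
vegetable oil: 14 oz × 17/8 × 28.35 g/oz ÷ 218 g/cup ≈ 4 cup
white rice: (2 cup + 15 tbsp = 2.9375 cup) × 17/8 × 185 g/cup ≈ 1155 g

couscous: 20 oz; vegetable oil: 4 cup; white rice: 1155 g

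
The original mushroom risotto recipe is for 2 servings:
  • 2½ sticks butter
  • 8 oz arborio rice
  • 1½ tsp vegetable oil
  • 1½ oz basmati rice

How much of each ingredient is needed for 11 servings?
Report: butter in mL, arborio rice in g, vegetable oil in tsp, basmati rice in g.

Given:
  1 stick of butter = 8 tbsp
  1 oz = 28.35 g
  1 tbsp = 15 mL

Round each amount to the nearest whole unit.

Scaling factor: 11/2 = 5.5.
butter: 2.5 stick × 11/2 × 8 tbsp/stick × 15 mL/tbsp = 1650 mL
arborio rice: 8 oz × 11/2 × 28.35 g/oz ≈ 1247 g
vegetable oil: 1.5 tsp × 11/2 ≈ 8 tsp
basmati rice: 1.5 oz × 11/2 × 28.35 g/oz ≈ 234 g

butter: 1650 mL; arborio rice: 1247 g; vegetable oil: 8 tsp; basmati rice: 234 g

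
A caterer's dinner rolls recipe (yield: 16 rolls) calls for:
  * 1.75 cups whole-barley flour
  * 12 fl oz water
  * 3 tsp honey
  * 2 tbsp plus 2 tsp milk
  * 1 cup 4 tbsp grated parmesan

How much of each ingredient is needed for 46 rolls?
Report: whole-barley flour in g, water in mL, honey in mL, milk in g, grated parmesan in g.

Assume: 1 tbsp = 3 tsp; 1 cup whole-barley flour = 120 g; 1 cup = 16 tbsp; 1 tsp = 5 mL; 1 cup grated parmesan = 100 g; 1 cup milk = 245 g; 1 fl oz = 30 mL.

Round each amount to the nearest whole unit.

Scaling factor: 46/16 = 23/8 = 2.875.
whole-barley flour: 1.75 cup × 23/8 × 120 g/cup ≈ 604 g
water: 12 fl oz × 23/8 × 30 mL/fl oz = 1035 mL
honey: 3 tsp × 23/8 × 5 mL/tsp ≈ 43 mL
milk: (2 tbsp + 2 tsp = 8/3 tbsp) × 23/8 ÷ 16 tbsp/cup × 245 g/cup ≈ 117 g
grated parmesan: (1 cup + 4 tbsp = 1.25 cup) × 23/8 × 100 g/cup ≈ 359 g

whole-barley flour: 604 g; water: 1035 mL; honey: 43 mL; milk: 117 g; grated parmesan: 359 g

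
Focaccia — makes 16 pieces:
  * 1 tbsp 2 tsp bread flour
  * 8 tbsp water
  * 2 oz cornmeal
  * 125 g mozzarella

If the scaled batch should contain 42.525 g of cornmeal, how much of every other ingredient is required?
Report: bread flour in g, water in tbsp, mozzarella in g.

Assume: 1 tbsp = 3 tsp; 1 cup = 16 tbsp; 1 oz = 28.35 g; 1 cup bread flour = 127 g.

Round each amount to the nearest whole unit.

bread flour: 10 g; water: 6 tbsp; mozzarella: 94 g

The original recipe has 56.7 g of cornmeal, so the scaling factor is 42.525 ÷ 56.7 = 3/4 = 0.75.
bread flour: (1 tbsp + 2 tsp = 5/3 tbsp) × 3/4 ÷ 16 tbsp/cup × 127 g/cup ≈ 10 g
water: 8 tbsp × 3/4 = 6 tbsp
mozzarella: 125 g × 3/4 ≈ 94 g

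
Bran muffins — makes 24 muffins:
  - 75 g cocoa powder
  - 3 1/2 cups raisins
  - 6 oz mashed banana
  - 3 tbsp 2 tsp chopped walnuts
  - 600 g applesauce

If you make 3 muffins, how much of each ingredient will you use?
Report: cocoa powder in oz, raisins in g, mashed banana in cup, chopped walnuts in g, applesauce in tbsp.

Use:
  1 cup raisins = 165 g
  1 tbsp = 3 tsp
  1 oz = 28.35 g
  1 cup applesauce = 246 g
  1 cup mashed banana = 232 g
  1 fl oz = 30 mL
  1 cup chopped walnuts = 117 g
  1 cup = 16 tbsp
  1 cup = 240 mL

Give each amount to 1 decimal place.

cocoa powder: 0.3 oz; raisins: 72.2 g; mashed banana: 0.1 cup; chopped walnuts: 3.4 g; applesauce: 4.9 tbsp

Scaling factor: 3/24 = 1/8 = 0.125.
cocoa powder: 75 g × 1/8 ÷ 28.35 g/oz ≈ 0.3 oz
raisins: 3.5 cup × 1/8 × 165 g/cup ≈ 72.2 g
mashed banana: 6 oz × 1/8 × 28.35 g/oz ÷ 232 g/cup ≈ 0.1 cup
chopped walnuts: (3 tbsp + 2 tsp = 11/3 tbsp) × 1/8 ÷ 16 tbsp/cup × 117 g/cup ≈ 3.4 g
applesauce: 600 g × 1/8 ÷ 246 g/cup × 16 tbsp/cup ≈ 4.9 tbsp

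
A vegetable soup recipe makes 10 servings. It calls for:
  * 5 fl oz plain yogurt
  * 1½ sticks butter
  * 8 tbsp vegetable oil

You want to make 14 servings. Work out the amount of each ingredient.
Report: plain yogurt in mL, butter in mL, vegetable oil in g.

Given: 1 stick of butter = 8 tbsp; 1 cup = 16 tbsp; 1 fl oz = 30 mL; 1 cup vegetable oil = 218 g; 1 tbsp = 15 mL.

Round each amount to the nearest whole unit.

Scaling factor: 14/10 = 7/5 = 1.4.
plain yogurt: 5 fl oz × 7/5 × 30 mL/fl oz = 210 mL
butter: 1.5 stick × 7/5 × 8 tbsp/stick × 15 mL/tbsp = 252 mL
vegetable oil: 8 tbsp × 7/5 ÷ 16 tbsp/cup × 218 g/cup ≈ 153 g

plain yogurt: 210 mL; butter: 252 mL; vegetable oil: 153 g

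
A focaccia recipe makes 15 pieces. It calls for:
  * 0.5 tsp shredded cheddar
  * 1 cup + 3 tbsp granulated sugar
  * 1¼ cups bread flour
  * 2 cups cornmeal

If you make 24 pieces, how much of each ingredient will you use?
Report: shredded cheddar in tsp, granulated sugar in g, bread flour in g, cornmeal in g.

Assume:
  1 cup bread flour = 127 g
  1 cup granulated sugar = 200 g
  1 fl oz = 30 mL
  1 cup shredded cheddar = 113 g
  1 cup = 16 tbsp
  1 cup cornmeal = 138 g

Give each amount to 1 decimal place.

Scaling factor: 24/15 = 8/5 = 1.6.
shredded cheddar: 0.5 tsp × 8/5 = 0.8 tsp
granulated sugar: (1 cup + 3 tbsp = 1.1875 cup) × 8/5 × 200 g/cup = 380.0 g
bread flour: 1.25 cup × 8/5 × 127 g/cup = 254.0 g
cornmeal: 2 cup × 8/5 × 138 g/cup = 441.6 g

shredded cheddar: 0.8 tsp; granulated sugar: 380.0 g; bread flour: 254.0 g; cornmeal: 441.6 g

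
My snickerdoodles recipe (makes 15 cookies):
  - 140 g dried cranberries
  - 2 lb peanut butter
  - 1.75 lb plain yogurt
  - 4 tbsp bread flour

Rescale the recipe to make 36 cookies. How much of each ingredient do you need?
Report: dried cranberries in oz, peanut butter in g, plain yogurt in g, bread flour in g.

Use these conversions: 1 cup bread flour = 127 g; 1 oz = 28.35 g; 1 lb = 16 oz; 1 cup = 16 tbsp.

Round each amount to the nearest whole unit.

Scaling factor: 36/15 = 12/5 = 2.4.
dried cranberries: 140 g × 12/5 ÷ 28.35 g/oz ≈ 12 oz
peanut butter: 2 lb × 12/5 × 16 oz/lb × 28.35 g/oz ≈ 2177 g
plain yogurt: 1.75 lb × 12/5 × 16 oz/lb × 28.35 g/oz ≈ 1905 g
bread flour: 4 tbsp × 12/5 ÷ 16 tbsp/cup × 127 g/cup ≈ 76 g

dried cranberries: 12 oz; peanut butter: 2177 g; plain yogurt: 1905 g; bread flour: 76 g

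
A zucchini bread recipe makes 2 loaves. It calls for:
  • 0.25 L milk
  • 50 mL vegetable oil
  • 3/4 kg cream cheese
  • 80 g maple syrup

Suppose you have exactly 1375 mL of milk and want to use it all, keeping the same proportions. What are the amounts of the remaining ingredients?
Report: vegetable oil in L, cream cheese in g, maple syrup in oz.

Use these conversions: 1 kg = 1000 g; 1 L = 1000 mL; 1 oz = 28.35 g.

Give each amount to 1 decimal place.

vegetable oil: 0.3 L; cream cheese: 4125.0 g; maple syrup: 15.5 oz

The original recipe has 250 mL of milk, so the scaling factor is 1375 ÷ 250 = 11/2 = 5.5.
vegetable oil: 50 mL × 11/2 ÷ 1000 mL/L ≈ 0.3 L
cream cheese: 0.75 kg × 11/2 × 1000 g/kg = 4125.0 g
maple syrup: 80 g × 11/2 ÷ 28.35 g/oz ≈ 15.5 oz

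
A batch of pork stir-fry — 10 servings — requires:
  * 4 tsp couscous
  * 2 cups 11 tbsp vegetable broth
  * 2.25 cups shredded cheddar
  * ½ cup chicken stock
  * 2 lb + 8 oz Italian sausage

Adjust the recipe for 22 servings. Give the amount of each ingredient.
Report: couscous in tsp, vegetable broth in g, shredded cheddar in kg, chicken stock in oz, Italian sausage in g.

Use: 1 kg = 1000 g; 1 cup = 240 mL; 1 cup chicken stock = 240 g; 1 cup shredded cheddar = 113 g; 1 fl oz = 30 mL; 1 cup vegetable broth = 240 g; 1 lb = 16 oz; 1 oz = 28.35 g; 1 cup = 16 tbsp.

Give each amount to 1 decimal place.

couscous: 8.8 tsp; vegetable broth: 1419.0 g; shredded cheddar: 0.6 kg; chicken stock: 9.3 oz; Italian sausage: 2494.8 g

Scaling factor: 22/10 = 11/5 = 2.2.
couscous: 4 tsp × 11/5 = 8.8 tsp
vegetable broth: (2 cup + 11 tbsp = 2.6875 cup) × 11/5 × 240 g/cup = 1419.0 g
shredded cheddar: 2.25 cup × 11/5 × 113 g/cup ÷ 1000 g/kg ≈ 0.6 kg
chicken stock: 0.5 cup × 11/5 × 240 g/cup ÷ 28.35 g/oz ≈ 9.3 oz
Italian sausage: (2 lb + 8 oz = 2.5 lb) × 11/5 × 16 oz/lb × 28.35 g/oz = 2494.8 g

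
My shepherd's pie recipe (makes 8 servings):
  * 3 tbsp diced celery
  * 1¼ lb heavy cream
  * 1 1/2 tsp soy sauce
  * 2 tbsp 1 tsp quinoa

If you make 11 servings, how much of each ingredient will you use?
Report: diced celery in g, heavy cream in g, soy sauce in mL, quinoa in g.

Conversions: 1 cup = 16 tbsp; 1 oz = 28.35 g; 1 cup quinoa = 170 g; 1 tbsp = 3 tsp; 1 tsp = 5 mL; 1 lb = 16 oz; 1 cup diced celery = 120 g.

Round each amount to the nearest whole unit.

diced celery: 31 g; heavy cream: 780 g; soy sauce: 10 mL; quinoa: 34 g

Scaling factor: 11/8 = 1.375.
diced celery: 3 tbsp × 11/8 ÷ 16 tbsp/cup × 120 g/cup ≈ 31 g
heavy cream: 1.25 lb × 11/8 × 16 oz/lb × 28.35 g/oz ≈ 780 g
soy sauce: 1.5 tsp × 11/8 × 5 mL/tsp ≈ 10 mL
quinoa: (2 tbsp + 1 tsp = 7/3 tbsp) × 11/8 ÷ 16 tbsp/cup × 170 g/cup ≈ 34 g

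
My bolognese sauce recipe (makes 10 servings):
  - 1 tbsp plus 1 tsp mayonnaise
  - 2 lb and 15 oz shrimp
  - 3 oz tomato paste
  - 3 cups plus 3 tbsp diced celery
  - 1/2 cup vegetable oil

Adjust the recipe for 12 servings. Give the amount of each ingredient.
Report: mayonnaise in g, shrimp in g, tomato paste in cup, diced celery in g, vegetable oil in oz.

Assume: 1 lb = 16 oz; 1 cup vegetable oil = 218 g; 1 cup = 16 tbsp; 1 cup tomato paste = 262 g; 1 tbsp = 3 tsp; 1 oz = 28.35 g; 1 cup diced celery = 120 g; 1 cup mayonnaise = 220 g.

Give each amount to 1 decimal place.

Scaling factor: 12/10 = 6/5 = 1.2.
mayonnaise: (1 tbsp + 1 tsp = 4/3 tbsp) × 6/5 ÷ 16 tbsp/cup × 220 g/cup = 22.0 g
shrimp: (2 lb + 15 oz = 2.9375 lb) × 6/5 × 16 oz/lb × 28.35 g/oz ≈ 1598.9 g
tomato paste: 3 oz × 6/5 × 28.35 g/oz ÷ 262 g/cup ≈ 0.4 cup
diced celery: (3 cup + 3 tbsp = 3.1875 cup) × 6/5 × 120 g/cup = 459.0 g
vegetable oil: 0.5 cup × 6/5 × 218 g/cup ÷ 28.35 g/oz ≈ 4.6 oz

mayonnaise: 22.0 g; shrimp: 1598.9 g; tomato paste: 0.4 cup; diced celery: 459.0 g; vegetable oil: 4.6 oz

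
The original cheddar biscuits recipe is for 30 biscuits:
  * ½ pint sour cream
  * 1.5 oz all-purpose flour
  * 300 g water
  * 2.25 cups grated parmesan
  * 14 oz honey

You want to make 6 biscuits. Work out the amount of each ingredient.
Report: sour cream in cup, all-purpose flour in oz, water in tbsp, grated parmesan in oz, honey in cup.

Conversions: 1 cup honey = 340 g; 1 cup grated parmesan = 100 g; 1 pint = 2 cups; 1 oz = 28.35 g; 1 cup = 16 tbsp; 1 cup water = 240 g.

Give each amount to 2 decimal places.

Scaling factor: 6/30 = 1/5 = 0.2.
sour cream: 0.5 pint × 1/5 × 2 cup/pint = 0.20 cup
all-purpose flour: 1.5 oz × 1/5 = 0.30 oz
water: 300 g × 1/5 ÷ 240 g/cup × 16 tbsp/cup = 4.00 tbsp
grated parmesan: 2.25 cup × 1/5 × 100 g/cup ÷ 28.35 g/oz ≈ 1.59 oz
honey: 14 oz × 1/5 × 28.35 g/oz ÷ 340 g/cup ≈ 0.23 cup

sour cream: 0.20 cup; all-purpose flour: 0.30 oz; water: 4.00 tbsp; grated parmesan: 1.59 oz; honey: 0.23 cup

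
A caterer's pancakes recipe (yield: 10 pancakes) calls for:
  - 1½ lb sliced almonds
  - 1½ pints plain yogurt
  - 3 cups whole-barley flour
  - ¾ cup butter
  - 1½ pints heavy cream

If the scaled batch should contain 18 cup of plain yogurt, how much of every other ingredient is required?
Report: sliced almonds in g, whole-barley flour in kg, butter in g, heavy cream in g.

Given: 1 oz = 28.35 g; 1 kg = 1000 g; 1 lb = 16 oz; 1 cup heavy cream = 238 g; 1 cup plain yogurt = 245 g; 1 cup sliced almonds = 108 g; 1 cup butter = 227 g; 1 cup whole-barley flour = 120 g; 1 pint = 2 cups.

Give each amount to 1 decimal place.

The original recipe has 3 cup of plain yogurt, so the scaling factor is 18 ÷ 3 = 6.
sliced almonds: 1.5 lb × 6 × 16 oz/lb × 28.35 g/oz = 4082.4 g
whole-barley flour: 3 cup × 6 × 120 g/cup ÷ 1000 g/kg ≈ 2.2 kg
butter: 0.75 cup × 6 × 227 g/cup = 1021.5 g
heavy cream: 1.5 pint × 6 × 2 cup/pint × 238 g/cup = 4284.0 g

sliced almonds: 4082.4 g; whole-barley flour: 2.2 kg; butter: 1021.5 g; heavy cream: 4284.0 g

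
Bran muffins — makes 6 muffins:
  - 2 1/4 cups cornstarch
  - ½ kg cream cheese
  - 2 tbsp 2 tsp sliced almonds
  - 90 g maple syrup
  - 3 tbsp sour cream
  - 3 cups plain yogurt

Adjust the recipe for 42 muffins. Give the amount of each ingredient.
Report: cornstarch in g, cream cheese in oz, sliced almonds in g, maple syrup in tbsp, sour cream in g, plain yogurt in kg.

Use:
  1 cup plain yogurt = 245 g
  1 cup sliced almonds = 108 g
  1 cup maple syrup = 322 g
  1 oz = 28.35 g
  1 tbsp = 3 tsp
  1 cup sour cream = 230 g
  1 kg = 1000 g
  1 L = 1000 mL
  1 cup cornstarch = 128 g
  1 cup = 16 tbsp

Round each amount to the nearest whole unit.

Scaling factor: 42/6 = 7.
cornstarch: 2.25 cup × 7 × 128 g/cup = 2016 g
cream cheese: 0.5 kg × 7 × 1000 g/kg ÷ 28.35 g/oz ≈ 123 oz
sliced almonds: (2 tbsp + 2 tsp = 8/3 tbsp) × 7 ÷ 16 tbsp/cup × 108 g/cup = 126 g
maple syrup: 90 g × 7 ÷ 322 g/cup × 16 tbsp/cup ≈ 31 tbsp
sour cream: 3 tbsp × 7 ÷ 16 tbsp/cup × 230 g/cup ≈ 302 g
plain yogurt: 3 cup × 7 × 245 g/cup ÷ 1000 g/kg ≈ 5 kg

cornstarch: 2016 g; cream cheese: 123 oz; sliced almonds: 126 g; maple syrup: 31 tbsp; sour cream: 302 g; plain yogurt: 5 kg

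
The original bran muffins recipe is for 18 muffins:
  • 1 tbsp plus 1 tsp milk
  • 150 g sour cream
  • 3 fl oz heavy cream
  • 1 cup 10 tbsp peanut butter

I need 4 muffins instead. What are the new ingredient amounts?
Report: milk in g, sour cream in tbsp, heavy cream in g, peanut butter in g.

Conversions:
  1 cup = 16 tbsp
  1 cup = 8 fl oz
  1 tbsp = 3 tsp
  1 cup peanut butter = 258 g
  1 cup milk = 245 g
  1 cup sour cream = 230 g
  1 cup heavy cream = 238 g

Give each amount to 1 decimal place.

Scaling factor: 4/18 = 2/9.
milk: (1 tbsp + 1 tsp = 4/3 tbsp) × 2/9 ÷ 16 tbsp/cup × 245 g/cup ≈ 4.5 g
sour cream: 150 g × 2/9 ÷ 230 g/cup × 16 tbsp/cup ≈ 2.3 tbsp
heavy cream: 3 fl oz × 2/9 ÷ 8 fl oz/cup × 238 g/cup ≈ 19.8 g
peanut butter: (1 cup + 10 tbsp = 1.625 cup) × 2/9 × 258 g/cup ≈ 93.2 g

milk: 4.5 g; sour cream: 2.3 tbsp; heavy cream: 19.8 g; peanut butter: 93.2 g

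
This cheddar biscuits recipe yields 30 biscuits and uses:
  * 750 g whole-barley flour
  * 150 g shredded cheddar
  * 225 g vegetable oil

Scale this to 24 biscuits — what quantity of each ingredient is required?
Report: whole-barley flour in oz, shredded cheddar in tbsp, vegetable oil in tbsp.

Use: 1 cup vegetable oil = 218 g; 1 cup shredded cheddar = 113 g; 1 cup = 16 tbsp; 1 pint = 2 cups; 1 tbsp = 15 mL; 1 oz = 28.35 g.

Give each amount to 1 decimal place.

whole-barley flour: 21.2 oz; shredded cheddar: 17.0 tbsp; vegetable oil: 13.2 tbsp

Scaling factor: 24/30 = 4/5 = 0.8.
whole-barley flour: 750 g × 4/5 ÷ 28.35 g/oz ≈ 21.2 oz
shredded cheddar: 150 g × 4/5 ÷ 113 g/cup × 16 tbsp/cup ≈ 17.0 tbsp
vegetable oil: 225 g × 4/5 ÷ 218 g/cup × 16 tbsp/cup ≈ 13.2 tbsp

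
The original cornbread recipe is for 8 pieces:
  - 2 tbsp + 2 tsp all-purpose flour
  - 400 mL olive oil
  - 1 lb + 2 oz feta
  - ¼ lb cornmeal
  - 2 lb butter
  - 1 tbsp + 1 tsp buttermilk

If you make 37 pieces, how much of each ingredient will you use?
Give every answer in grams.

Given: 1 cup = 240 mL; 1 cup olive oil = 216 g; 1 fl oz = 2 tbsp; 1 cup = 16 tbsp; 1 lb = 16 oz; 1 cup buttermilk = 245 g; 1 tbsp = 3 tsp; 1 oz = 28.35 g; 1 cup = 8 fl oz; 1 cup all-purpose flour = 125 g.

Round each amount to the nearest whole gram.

Scaling factor: 37/8 = 4.625.
all-purpose flour: (2 tbsp + 2 tsp = 8/3 tbsp) × 37/8 ÷ 16 tbsp/cup × 125 g/cup ≈ 96 g
olive oil: 400 mL × 37/8 ÷ 240 mL/cup × 216 g/cup = 1665 g
feta: (1 lb + 2 oz = 1.125 lb) × 37/8 × 16 oz/lb × 28.35 g/oz ≈ 2360 g
cornmeal: 0.25 lb × 37/8 × 16 oz/lb × 28.35 g/oz ≈ 524 g
butter: 2 lb × 37/8 × 16 oz/lb × 28.35 g/oz ≈ 4196 g
buttermilk: (1 tbsp + 1 tsp = 4/3 tbsp) × 37/8 ÷ 16 tbsp/cup × 245 g/cup ≈ 94 g

all-purpose flour: 96 g; olive oil: 1665 g; feta: 2360 g; cornmeal: 524 g; butter: 4196 g; buttermilk: 94 g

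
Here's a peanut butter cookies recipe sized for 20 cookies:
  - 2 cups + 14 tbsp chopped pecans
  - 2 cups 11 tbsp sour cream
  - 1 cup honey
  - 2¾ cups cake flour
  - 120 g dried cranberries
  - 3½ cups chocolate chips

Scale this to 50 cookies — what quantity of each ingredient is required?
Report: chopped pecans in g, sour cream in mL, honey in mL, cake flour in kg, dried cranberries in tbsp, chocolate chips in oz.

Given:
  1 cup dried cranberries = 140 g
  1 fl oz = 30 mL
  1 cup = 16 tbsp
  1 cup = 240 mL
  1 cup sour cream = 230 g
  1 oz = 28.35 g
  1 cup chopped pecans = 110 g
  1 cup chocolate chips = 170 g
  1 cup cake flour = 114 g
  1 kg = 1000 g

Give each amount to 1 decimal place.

chopped pecans: 790.6 g; sour cream: 1612.5 mL; honey: 600.0 mL; cake flour: 0.8 kg; dried cranberries: 34.3 tbsp; chocolate chips: 52.5 oz

Scaling factor: 50/20 = 5/2 = 2.5.
chopped pecans: (2 cup + 14 tbsp = 2.875 cup) × 5/2 × 110 g/cup ≈ 790.6 g
sour cream: (2 cup + 11 tbsp = 2.6875 cup) × 5/2 × 240 mL/cup = 1612.5 mL
honey: 1 cup × 5/2 × 240 mL/cup = 600.0 mL
cake flour: 2.75 cup × 5/2 × 114 g/cup ÷ 1000 g/kg ≈ 0.8 kg
dried cranberries: 120 g × 5/2 ÷ 140 g/cup × 16 tbsp/cup ≈ 34.3 tbsp
chocolate chips: 3.5 cup × 5/2 × 170 g/cup ÷ 28.35 g/oz ≈ 52.5 oz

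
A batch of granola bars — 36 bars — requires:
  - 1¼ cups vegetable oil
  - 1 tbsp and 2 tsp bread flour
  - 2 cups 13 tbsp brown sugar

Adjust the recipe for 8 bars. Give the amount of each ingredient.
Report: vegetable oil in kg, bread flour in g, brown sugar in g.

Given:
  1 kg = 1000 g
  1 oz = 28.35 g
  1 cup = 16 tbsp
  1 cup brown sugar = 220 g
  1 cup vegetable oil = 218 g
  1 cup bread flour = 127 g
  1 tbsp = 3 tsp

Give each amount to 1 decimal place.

Scaling factor: 8/36 = 2/9.
vegetable oil: 1.25 cup × 2/9 × 218 g/cup ÷ 1000 g/kg ≈ 0.1 kg
bread flour: (1 tbsp + 2 tsp = 5/3 tbsp) × 2/9 ÷ 16 tbsp/cup × 127 g/cup ≈ 2.9 g
brown sugar: (2 cup + 13 tbsp = 2.8125 cup) × 2/9 × 220 g/cup = 137.5 g

vegetable oil: 0.1 kg; bread flour: 2.9 g; brown sugar: 137.5 g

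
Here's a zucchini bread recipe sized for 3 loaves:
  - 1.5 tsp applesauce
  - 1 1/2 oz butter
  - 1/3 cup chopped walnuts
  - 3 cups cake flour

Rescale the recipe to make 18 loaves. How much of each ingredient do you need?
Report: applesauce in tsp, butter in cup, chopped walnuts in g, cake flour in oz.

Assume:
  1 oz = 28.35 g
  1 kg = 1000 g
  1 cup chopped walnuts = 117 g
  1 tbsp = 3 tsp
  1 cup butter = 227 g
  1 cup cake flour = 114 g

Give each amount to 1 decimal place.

Scaling factor: 18/3 = 6.
applesauce: 1.5 tsp × 6 = 9.0 tsp
butter: 1.5 oz × 6 × 28.35 g/oz ÷ 227 g/cup ≈ 1.1 cup
chopped walnuts: 1/3 cup × 6 × 117 g/cup = 234.0 g
cake flour: 3 cup × 6 × 114 g/cup ÷ 28.35 g/oz ≈ 72.4 oz

applesauce: 9.0 tsp; butter: 1.1 cup; chopped walnuts: 234.0 g; cake flour: 72.4 oz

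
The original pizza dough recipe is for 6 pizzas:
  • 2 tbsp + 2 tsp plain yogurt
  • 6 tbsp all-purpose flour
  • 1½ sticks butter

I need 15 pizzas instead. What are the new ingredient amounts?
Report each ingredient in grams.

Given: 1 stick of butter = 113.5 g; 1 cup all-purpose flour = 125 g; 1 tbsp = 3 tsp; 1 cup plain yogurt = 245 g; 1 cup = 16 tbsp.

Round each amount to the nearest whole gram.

plain yogurt: 102 g; all-purpose flour: 117 g; butter: 426 g

Scaling factor: 15/6 = 5/2 = 2.5.
plain yogurt: (2 tbsp + 2 tsp = 8/3 tbsp) × 5/2 ÷ 16 tbsp/cup × 245 g/cup ≈ 102 g
all-purpose flour: 6 tbsp × 5/2 ÷ 16 tbsp/cup × 125 g/cup ≈ 117 g
butter: 1.5 stick × 5/2 × 113.5 g/stick ≈ 426 g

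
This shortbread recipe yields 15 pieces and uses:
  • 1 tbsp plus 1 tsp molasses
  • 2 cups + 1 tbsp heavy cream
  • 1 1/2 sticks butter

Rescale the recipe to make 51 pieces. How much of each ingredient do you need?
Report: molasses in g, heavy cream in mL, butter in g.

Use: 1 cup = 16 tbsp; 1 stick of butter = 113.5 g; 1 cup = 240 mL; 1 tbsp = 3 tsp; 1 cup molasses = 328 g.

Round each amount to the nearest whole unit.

molasses: 93 g; heavy cream: 1683 mL; butter: 579 g

Scaling factor: 51/15 = 17/5 = 3.4.
molasses: (1 tbsp + 1 tsp = 4/3 tbsp) × 17/5 ÷ 16 tbsp/cup × 328 g/cup ≈ 93 g
heavy cream: (2 cup + 1 tbsp = 2.0625 cup) × 17/5 × 240 mL/cup = 1683 mL
butter: 1.5 stick × 17/5 × 113.5 g/stick ≈ 579 g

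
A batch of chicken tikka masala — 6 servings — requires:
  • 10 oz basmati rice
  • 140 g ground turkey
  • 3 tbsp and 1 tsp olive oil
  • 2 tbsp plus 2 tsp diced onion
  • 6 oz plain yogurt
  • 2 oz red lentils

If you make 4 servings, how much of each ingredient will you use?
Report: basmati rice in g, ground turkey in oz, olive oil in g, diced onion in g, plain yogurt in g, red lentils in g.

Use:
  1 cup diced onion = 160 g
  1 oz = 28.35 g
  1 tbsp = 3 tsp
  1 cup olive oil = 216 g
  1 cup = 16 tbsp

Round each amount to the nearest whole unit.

Scaling factor: 4/6 = 2/3.
basmati rice: 10 oz × 2/3 × 28.35 g/oz = 189 g
ground turkey: 140 g × 2/3 ÷ 28.35 g/oz ≈ 3 oz
olive oil: (3 tbsp + 1 tsp = 10/3 tbsp) × 2/3 ÷ 16 tbsp/cup × 216 g/cup = 30 g
diced onion: (2 tbsp + 2 tsp = 8/3 tbsp) × 2/3 ÷ 16 tbsp/cup × 160 g/cup ≈ 18 g
plain yogurt: 6 oz × 2/3 × 28.35 g/oz ≈ 113 g
red lentils: 2 oz × 2/3 × 28.35 g/oz ≈ 38 g

basmati rice: 189 g; ground turkey: 3 oz; olive oil: 30 g; diced onion: 18 g; plain yogurt: 113 g; red lentils: 38 g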